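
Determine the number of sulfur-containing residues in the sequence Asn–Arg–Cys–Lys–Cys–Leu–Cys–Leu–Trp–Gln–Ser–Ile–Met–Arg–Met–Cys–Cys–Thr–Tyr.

Cysteine (C, thiol) and methionine (M, thioether) are the two sulfur-containing amino acids.
Matching residues: Cys3, Cys5, Cys7, Met13, Met15, Cys16, Cys17.

7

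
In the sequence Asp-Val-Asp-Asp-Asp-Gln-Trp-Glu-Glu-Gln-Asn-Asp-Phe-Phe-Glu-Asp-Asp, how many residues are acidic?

Aspartate (D) and glutamate (E) have carboxylic-acid side chains and are the acidic amino acids.
Matching residues: Asp1, Asp3, Asp4, Asp5, Glu8, Glu9, Asp12, Glu15, Asp16, Asp17.

10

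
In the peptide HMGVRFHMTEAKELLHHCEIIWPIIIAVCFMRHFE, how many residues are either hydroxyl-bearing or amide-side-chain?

Hydroxyl-bearing: S, T, Y. Amide-side-chain: N, Q.
Hydroxyl-bearing residues here: T9 (1).
Amide-side-chain residues here: none (0).
The two groups share no amino acid, so total = 1 + 0 = 1.

1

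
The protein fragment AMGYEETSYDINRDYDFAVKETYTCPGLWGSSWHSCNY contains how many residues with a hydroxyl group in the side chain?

Serine (S), threonine (T), and tyrosine (Y) each carry a hydroxyl group on the side chain.
Matching residues: Y4, T7, S8, Y9, Y15, T22, Y23, T24, S31, S32, S35, Y38.

12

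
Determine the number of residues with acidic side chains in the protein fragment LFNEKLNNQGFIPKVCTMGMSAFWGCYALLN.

The acidic residues are Asp (D) and Glu (E), whose side chains end in a carboxylate group.
Matching residues: E4.

1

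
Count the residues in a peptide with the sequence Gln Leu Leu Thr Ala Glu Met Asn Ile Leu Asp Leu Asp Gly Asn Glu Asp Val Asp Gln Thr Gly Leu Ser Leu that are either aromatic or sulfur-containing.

Aromatic: F, W, Y. Sulfur-containing: C, M.
Aromatic residues here: none (0).
Sulfur-containing residues here: Met7 (1).
The two groups share no amino acid, so total = 0 + 1 = 1.

1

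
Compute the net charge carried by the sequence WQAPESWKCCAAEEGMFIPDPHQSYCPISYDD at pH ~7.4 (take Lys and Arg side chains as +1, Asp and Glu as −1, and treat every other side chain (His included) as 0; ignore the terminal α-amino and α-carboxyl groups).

-5

Positive (K, R): K8 → +1.
Negative (D, E): E5, E13, E14, D20, D31, D32 → −6.
Net charge = (+1) + (−6) = −5.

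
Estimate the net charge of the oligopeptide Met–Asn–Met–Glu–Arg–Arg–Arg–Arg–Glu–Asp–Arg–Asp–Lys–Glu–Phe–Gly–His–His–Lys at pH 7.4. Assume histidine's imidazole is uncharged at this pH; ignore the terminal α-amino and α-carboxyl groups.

The side chains ionized at physiological pH are Lys/Arg (+1) and Asp/Glu (−1); with His treated as neutral, nothing else contributes.
Positive (K, R): Arg5, Arg6, Arg7, Arg8, Arg11, Lys13, Lys19 → +7.
Negative (D, E): Glu4, Glu9, Asp10, Asp12, Glu14 → −5.
Net charge = (+7) + (−5) = +2.

+2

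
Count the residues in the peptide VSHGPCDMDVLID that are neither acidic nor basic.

9

Acidic: D, E. Basic: K, R, H. All other residues are neither.
Matching residues: V1, S2, G4, P5, C6, M8, V10, L11, I12.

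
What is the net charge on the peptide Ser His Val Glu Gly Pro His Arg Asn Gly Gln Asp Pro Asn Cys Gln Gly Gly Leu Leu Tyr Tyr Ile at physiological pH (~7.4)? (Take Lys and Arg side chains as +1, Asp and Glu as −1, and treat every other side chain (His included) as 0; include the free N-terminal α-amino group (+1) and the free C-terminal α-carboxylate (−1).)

Positive (K, R): Arg8 → +1.
Negative (D, E): Glu4, Asp12 → −2.
The N-terminus (+1) and C-terminus (−1) cancel.
Net charge = (+1) + (−2) = −1.

-1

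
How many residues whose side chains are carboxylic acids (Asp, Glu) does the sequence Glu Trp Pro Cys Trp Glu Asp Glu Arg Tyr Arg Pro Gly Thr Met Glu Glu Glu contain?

7

Matching residues: Glu1, Glu6, Asp7, Glu8, Glu16, Glu17, Glu18.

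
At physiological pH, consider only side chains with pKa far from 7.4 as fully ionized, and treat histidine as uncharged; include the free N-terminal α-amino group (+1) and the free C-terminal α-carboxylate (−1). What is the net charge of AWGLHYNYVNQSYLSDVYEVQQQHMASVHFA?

-2

The side chains ionized at physiological pH are Lys/Arg (+1) and Asp/Glu (−1); with His treated as neutral, nothing else contributes.
Positive (K, R): none → +0.
Negative (D, E): D16, E19 → −2.
The N-terminus (+1) and C-terminus (−1) cancel.
Net charge = (+0) + (−2) = −2.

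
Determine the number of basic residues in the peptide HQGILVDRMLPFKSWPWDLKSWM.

Lysine (K), arginine (R), and histidine (H) have basic, nitrogen-containing side chains.
Matching residues: H1, R8, K13, K20.

4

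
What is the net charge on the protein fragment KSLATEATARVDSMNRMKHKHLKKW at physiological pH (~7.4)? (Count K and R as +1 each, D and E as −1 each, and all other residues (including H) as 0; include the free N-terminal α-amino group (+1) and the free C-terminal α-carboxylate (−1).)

+5

Positive (K, R): K1, R10, R16, K18, K20, K23, K24 → +7.
Negative (D, E): E6, D12 → −2.
The N-terminus (+1) and C-terminus (−1) cancel.
Net charge = (+7) + (−2) = +5.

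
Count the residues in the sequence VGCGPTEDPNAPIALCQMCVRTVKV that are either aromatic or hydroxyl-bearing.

2

Aromatic: F, W, Y. Hydroxyl-bearing: S, T, Y.
Aromatic residues here: none (0).
Hydroxyl-bearing residues here: T6, T22 (2).
(Y belongs to both groups, but none appear in this sequence.) Total = 0 + 2 = 2.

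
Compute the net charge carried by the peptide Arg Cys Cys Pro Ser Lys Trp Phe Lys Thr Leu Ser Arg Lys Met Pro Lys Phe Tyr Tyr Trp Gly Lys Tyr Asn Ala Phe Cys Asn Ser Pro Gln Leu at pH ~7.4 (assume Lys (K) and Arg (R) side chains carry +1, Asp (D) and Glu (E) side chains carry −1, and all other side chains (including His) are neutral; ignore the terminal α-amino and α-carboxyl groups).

+7

Positive (K, R): Arg1, Lys6, Lys9, Arg13, Lys14, Lys17, Lys23 → +7.
Negative (D, E): none → −0.
Net charge = (+7) + (−0) = +7.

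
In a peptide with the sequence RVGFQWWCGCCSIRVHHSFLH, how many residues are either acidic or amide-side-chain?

Acidic: D, E. Amide-side-chain: N, Q.
Acidic residues here: none (0).
Amide-side-chain residues here: Q5 (1).
The two groups share no amino acid, so total = 0 + 1 = 1.

1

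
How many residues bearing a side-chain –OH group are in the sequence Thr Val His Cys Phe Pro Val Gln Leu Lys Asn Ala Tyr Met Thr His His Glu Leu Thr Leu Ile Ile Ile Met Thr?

The –OH-bearing residues are Ser, Thr (aliphatic alcohols), and Tyr (phenol).
Matching residues: Thr1, Tyr13, Thr15, Thr20, Thr26.

5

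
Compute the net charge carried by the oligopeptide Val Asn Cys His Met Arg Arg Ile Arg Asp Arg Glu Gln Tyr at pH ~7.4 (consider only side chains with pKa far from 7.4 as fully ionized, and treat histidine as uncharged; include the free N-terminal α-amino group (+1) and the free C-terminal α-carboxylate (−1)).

The side chains ionized at physiological pH are Lys/Arg (+1) and Asp/Glu (−1); with His treated as neutral, nothing else contributes.
Positive (K, R): Arg6, Arg7, Arg9, Arg11 → +4.
Negative (D, E): Asp10, Glu12 → −2.
The N-terminus (+1) and C-terminus (−1) cancel.
Net charge = (+4) + (−2) = +2.

+2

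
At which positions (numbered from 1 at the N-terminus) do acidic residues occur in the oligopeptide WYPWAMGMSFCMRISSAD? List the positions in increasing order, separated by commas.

Only D (aspartate) and E (glutamate) carry a side-chain carboxylic acid.
Matching residues: D18.

18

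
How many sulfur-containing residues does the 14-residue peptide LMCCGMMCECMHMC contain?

The sulfur-bearing residues are cysteine (–SH) and methionine (–S–CH₃).
Matching residues: M2, C3, C4, M6, M7, C8, C10, M11, M13, C14.

10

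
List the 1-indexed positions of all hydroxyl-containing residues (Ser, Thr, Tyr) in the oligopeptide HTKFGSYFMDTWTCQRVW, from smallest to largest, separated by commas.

Matching residues: T2, S6, Y7, T11, T13.

2, 6, 7, 11, 13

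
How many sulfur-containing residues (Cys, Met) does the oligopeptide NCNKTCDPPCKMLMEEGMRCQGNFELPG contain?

7

Matching residues: C2, C6, C10, M12, M14, M18, C20.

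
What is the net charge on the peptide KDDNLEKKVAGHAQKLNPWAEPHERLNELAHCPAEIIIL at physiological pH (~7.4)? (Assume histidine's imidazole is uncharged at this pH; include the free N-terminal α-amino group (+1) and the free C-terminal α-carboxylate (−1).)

-2

At pH ~7.4 the Lys and Arg side chains are protonated (+1), the Asp and Glu side chains are deprotonated (−1), and with His taken as neutral all other side chains carry no charge.
Positive (K, R): K1, K7, K8, K15, R25 → +5.
Negative (D, E): D2, D3, E6, E21, E24, E28, E35 → −7.
The N-terminus (+1) and C-terminus (−1) cancel.
Net charge = (+5) + (−7) = −2.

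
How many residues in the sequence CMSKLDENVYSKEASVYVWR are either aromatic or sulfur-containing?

Aromatic: F, W, Y. Sulfur-containing: C, M.
Aromatic residues here: Y10, Y17, W19 (3).
Sulfur-containing residues here: C1, M2 (2).
The two groups share no amino acid, so total = 3 + 2 = 5.

5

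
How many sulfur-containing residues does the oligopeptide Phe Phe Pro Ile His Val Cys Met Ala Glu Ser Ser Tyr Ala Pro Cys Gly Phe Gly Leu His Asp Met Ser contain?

4

Only Cys (C) and Met (M) have a sulfur atom in the side chain.
Matching residues: Cys7, Met8, Cys16, Met23.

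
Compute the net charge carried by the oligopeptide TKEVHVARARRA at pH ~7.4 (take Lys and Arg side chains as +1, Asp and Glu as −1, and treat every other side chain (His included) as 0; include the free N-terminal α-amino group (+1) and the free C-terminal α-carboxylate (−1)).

Positive (K, R): K2, R8, R10, R11 → +4.
Negative (D, E): E3 → −1.
The N-terminus (+1) and C-terminus (−1) cancel.
Net charge = (+4) + (−1) = +3.

+3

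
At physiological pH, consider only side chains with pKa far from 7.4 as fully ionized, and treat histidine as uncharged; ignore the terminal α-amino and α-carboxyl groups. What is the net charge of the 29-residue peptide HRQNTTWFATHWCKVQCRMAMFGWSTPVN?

+3

The side chains ionized at physiological pH are Lys/Arg (+1) and Asp/Glu (−1); with His treated as neutral, nothing else contributes.
Positive (K, R): R2, K14, R18 → +3.
Negative (D, E): none → −0.
Net charge = (+3) + (−0) = +3.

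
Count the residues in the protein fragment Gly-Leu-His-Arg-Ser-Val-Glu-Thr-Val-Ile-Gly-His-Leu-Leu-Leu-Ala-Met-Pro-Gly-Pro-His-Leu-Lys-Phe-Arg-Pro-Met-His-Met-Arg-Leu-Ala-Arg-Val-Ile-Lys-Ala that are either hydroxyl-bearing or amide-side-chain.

Hydroxyl-bearing: S, T, Y. Amide-side-chain: N, Q.
Hydroxyl-bearing residues here: Ser5, Thr8 (2).
Amide-side-chain residues here: none (0).
The two groups share no amino acid, so total = 2 + 0 = 2.

2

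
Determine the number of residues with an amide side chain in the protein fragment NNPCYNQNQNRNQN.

Only N (asparagine) and Q (glutamine) carry a side-chain carboxamide.
Matching residues: N1, N2, N6, Q7, N8, Q9, N10, N12, Q13, N14.

10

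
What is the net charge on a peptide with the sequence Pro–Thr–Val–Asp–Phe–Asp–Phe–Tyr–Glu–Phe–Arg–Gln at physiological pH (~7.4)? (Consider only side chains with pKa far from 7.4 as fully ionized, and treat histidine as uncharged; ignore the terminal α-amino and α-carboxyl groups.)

-2

The side chains ionized at physiological pH are Lys/Arg (+1) and Asp/Glu (−1); with His treated as neutral, nothing else contributes.
Positive (K, R): Arg11 → +1.
Negative (D, E): Asp4, Asp6, Glu9 → −3.
Net charge = (+1) + (−3) = −2.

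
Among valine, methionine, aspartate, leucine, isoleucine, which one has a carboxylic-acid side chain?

aspartate

Aspartate (D) and glutamate (E) have carboxylic-acid side chains and are the acidic amino acids.
Of the listed options, only aspartate belongs to this group.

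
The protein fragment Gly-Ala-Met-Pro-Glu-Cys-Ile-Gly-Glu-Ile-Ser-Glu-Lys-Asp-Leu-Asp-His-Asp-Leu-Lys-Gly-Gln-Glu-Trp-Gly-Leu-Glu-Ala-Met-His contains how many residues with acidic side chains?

Only D (aspartate) and E (glutamate) carry a side-chain carboxylic acid.
Matching residues: Glu5, Glu9, Glu12, Asp14, Asp16, Asp18, Glu23, Glu27.

8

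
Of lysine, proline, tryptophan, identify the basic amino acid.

K, R, and H are the three residues with basic side chains (ε-amine, guanidinium, and imidazole respectively).
Of the listed options, only lysine belongs to this group.

lysine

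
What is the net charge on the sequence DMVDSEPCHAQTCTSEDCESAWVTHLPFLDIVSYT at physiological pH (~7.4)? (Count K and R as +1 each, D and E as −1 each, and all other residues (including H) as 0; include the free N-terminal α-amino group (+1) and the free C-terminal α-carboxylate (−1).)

-7

Positive (K, R): none → +0.
Negative (D, E): D1, D4, E6, E16, D17, E19, D30 → −7.
The N-terminus (+1) and C-terminus (−1) cancel.
Net charge = (+0) + (−7) = −7.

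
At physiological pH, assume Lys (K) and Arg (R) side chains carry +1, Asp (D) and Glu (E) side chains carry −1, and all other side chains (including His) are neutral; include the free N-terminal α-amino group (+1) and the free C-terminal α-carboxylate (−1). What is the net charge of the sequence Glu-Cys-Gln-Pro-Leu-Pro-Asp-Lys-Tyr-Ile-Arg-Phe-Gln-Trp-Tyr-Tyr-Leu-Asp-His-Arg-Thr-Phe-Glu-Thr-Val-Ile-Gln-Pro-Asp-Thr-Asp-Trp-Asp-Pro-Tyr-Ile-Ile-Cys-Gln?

Positive (K, R): Lys8, Arg11, Arg20 → +3.
Negative (D, E): Glu1, Asp7, Asp18, Glu23, Asp29, Asp31, Asp33 → −7.
The N-terminus (+1) and C-terminus (−1) cancel.
Net charge = (+3) + (−7) = −4.

-4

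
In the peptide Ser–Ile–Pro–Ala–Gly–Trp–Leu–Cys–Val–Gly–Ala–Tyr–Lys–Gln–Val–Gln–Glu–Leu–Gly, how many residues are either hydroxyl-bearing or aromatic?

3

Hydroxyl-bearing: S, T, Y. Aromatic: F, W, Y.
Hydroxyl-bearing residues here: Ser1, Tyr12 (2).
Aromatic residues here: Trp6, Tyr12 (2).
Y is in both groups, so the 1 Y residue must not be double-counted.
Total = 2 + 2 − 1 = 3.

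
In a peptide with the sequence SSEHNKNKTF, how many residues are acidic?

Only D (aspartate) and E (glutamate) carry a side-chain carboxylic acid.
Matching residues: E3.

1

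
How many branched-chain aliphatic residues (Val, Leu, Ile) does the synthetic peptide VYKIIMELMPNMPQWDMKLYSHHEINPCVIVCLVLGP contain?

12

Matching residues: V1, I4, I5, L8, L19, I25, V29, I30, V31, L33, V34, L35.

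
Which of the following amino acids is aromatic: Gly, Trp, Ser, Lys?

The aromatic amino acids are Phe (F, benzyl), Trp (W, indole), and Tyr (Y, phenol).
Of the listed options, only Trp belongs to this group.

Trp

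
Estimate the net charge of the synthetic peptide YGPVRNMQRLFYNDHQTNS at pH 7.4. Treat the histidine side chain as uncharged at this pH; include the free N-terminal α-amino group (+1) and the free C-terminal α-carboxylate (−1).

At pH ~7.4 the Lys and Arg side chains are protonated (+1), the Asp and Glu side chains are deprotonated (−1), and with His taken as neutral all other side chains carry no charge.
Positive (K, R): R5, R9 → +2.
Negative (D, E): D14 → −1.
The N-terminus (+1) and C-terminus (−1) cancel.
Net charge = (+2) + (−1) = +1.

+1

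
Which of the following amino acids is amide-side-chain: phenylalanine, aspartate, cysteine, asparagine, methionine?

asparagine

Only N (asparagine) and Q (glutamine) carry a side-chain carboxamide.
Of the listed options, only asparagine belongs to this group.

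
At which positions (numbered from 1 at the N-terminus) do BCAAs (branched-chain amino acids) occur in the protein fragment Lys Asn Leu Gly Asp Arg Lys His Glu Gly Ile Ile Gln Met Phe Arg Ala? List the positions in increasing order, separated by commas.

The BCAAs are Val, Leu, and Ile — aliphatic side chains with a branch point.
Matching residues: Leu3, Ile11, Ile12.

3, 11, 12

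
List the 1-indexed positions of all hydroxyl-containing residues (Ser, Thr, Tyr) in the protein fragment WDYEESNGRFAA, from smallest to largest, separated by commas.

Matching residues: Y3, S6.

3, 6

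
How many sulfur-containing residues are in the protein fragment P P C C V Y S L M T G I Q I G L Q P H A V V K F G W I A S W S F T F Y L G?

Cysteine (C, thiol) and methionine (M, thioether) are the two sulfur-containing amino acids.
Matching residues: C3, C4, M9.

3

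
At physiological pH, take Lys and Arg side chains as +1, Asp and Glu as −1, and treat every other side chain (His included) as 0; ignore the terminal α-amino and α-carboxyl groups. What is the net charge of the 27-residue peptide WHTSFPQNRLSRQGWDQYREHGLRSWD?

Positive (K, R): R9, R12, R19, R24 → +4.
Negative (D, E): D16, E20, D27 → −3.
Net charge = (+4) + (−3) = +1.

+1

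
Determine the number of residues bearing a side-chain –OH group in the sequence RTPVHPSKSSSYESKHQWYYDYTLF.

The –OH-bearing residues are Ser, Thr (aliphatic alcohols), and Tyr (phenol).
Matching residues: T2, S7, S9, S10, S11, Y12, S14, Y19, Y20, Y22, T23.

11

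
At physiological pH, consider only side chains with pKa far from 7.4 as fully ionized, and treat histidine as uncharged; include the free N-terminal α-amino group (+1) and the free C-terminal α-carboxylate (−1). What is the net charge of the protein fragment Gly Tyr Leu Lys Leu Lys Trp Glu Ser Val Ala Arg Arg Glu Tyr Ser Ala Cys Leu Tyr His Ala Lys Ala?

+3

At pH ~7.4 the Lys and Arg side chains are protonated (+1), the Asp and Glu side chains are deprotonated (−1), and with His taken as neutral all other side chains carry no charge.
Positive (K, R): Lys4, Lys6, Arg12, Arg13, Lys23 → +5.
Negative (D, E): Glu8, Glu14 → −2.
The N-terminus (+1) and C-terminus (−1) cancel.
Net charge = (+5) + (−2) = +3.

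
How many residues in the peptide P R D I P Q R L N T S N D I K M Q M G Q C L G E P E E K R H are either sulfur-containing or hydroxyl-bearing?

5

Sulfur-containing: C, M. Hydroxyl-bearing: S, T, Y.
Sulfur-containing residues here: M16, M18, C21 (3).
Hydroxyl-bearing residues here: T10, S11 (2).
The two groups share no amino acid, so total = 3 + 2 = 5.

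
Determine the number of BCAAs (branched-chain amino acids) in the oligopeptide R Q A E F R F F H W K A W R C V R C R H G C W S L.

V, L, and I make up the branched-chain aliphatic group.
Matching residues: V16, L25.

2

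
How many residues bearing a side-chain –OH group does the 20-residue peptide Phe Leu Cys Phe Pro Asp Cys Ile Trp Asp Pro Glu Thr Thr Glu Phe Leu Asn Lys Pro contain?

2

S, T, and Y are the three residues with a side-chain hydroxyl.
Matching residues: Thr13, Thr14.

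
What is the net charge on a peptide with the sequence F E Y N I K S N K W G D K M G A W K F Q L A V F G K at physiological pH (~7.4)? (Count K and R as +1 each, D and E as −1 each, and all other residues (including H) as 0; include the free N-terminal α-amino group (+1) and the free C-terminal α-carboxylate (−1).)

Positive (K, R): K6, K9, K13, K18, K26 → +5.
Negative (D, E): E2, D12 → −2.
The N-terminus (+1) and C-terminus (−1) cancel.
Net charge = (+5) + (−2) = +3.

+3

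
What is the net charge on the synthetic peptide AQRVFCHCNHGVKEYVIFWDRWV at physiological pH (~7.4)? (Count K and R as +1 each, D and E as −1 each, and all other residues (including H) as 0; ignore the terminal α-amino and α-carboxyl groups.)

+1

Positive (K, R): R3, K13, R21 → +3.
Negative (D, E): E14, D20 → −2.
Net charge = (+3) + (−2) = +1.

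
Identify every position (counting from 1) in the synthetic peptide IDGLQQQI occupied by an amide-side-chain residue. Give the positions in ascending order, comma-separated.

Matching residues: Q5, Q6, Q7.

5, 6, 7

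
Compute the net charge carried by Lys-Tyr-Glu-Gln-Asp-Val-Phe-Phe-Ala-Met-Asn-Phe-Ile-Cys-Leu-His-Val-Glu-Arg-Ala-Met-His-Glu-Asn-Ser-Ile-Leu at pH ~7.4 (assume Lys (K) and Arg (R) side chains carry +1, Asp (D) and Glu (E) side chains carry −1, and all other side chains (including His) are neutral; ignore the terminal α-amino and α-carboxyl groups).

Positive (K, R): Lys1, Arg19 → +2.
Negative (D, E): Glu3, Asp5, Glu18, Glu23 → −4.
Net charge = (+2) + (−4) = −2.

-2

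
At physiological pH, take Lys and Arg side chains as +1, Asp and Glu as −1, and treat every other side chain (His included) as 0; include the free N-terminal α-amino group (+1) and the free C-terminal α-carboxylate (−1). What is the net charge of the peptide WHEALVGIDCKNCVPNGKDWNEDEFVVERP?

Positive (K, R): K11, K18, R29 → +3.
Negative (D, E): E3, D9, D19, E22, D23, E24, E28 → −7.
The N-terminus (+1) and C-terminus (−1) cancel.
Net charge = (+3) + (−7) = −4.

-4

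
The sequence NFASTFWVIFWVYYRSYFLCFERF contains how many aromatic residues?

11

Phenylalanine (F), tryptophan (W), and tyrosine (Y) have aromatic ring side chains.
Matching residues: F2, F6, W7, F10, W11, Y13, Y14, Y17, F18, F21, F24.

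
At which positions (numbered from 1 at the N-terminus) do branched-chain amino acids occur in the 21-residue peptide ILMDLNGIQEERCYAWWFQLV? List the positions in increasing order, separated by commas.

1, 2, 5, 8, 20, 21

V, L, and I make up the branched-chain aliphatic group.
Matching residues: I1, L2, L5, I8, L20, V21.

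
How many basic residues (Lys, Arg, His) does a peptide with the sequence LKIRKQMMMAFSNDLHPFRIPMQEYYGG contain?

5

Matching residues: K2, R4, K5, H16, R19.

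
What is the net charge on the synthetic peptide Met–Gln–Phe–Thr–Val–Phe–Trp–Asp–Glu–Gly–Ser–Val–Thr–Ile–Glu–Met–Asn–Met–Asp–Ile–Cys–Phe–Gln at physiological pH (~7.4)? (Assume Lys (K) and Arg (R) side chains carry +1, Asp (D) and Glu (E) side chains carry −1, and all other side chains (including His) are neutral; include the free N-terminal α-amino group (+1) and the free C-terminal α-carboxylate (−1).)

-4

Positive (K, R): none → +0.
Negative (D, E): Asp8, Glu9, Glu15, Asp19 → −4.
The N-terminus (+1) and C-terminus (−1) cancel.
Net charge = (+0) + (−4) = −4.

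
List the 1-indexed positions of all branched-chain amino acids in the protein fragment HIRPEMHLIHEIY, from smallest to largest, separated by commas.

V, L, and I make up the branched-chain aliphatic group.
Matching residues: I2, L8, I9, I12.

2, 8, 9, 12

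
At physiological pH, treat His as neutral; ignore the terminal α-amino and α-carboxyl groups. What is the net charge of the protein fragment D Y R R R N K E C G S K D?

At pH ~7.4 the Lys and Arg side chains are protonated (+1), the Asp and Glu side chains are deprotonated (−1), and with His taken as neutral all other side chains carry no charge.
Positive (K, R): R3, R4, R5, K7, K12 → +5.
Negative (D, E): D1, E8, D13 → −3.
Net charge = (+5) + (−3) = +2.

+2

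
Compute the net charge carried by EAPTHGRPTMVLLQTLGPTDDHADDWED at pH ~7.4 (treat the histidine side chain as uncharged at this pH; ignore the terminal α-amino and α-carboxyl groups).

-6

The side chains ionized at physiological pH are Lys/Arg (+1) and Asp/Glu (−1); with His treated as neutral, nothing else contributes.
Positive (K, R): R7 → +1.
Negative (D, E): E1, D20, D21, D24, D25, E27, D28 → −7.
Net charge = (+1) + (−7) = −6.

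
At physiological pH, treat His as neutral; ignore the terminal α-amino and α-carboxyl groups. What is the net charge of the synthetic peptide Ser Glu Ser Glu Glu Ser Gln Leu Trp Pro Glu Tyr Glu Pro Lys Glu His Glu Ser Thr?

-6

Near pH 7.4, K and R contribute +1 each, D and E contribute −1 each, and every other side chain (His included, as stated) is uncharged.
Positive (K, R): Lys15 → +1.
Negative (D, E): Glu2, Glu4, Glu5, Glu11, Glu13, Glu16, Glu18 → −7.
Net charge = (+1) + (−7) = −6.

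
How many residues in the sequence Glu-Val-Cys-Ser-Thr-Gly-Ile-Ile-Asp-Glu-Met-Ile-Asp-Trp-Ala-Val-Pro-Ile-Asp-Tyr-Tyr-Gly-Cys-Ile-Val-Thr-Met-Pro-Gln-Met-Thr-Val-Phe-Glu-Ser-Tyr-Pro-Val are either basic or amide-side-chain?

Basic: H, K, R. Amide-side-chain: N, Q.
Basic residues here: none (0).
Amide-side-chain residues here: Gln29 (1).
The two groups share no amino acid, so total = 0 + 1 = 1.

1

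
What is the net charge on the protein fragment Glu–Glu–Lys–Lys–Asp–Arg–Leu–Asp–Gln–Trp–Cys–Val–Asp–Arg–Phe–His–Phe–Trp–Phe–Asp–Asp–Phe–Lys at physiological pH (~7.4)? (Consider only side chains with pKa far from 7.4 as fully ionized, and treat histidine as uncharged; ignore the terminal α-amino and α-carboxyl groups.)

The side chains ionized at physiological pH are Lys/Arg (+1) and Asp/Glu (−1); with His treated as neutral, nothing else contributes.
Positive (K, R): Lys3, Lys4, Arg6, Arg14, Lys23 → +5.
Negative (D, E): Glu1, Glu2, Asp5, Asp8, Asp13, Asp20, Asp21 → −7.
Net charge = (+5) + (−7) = −2.

-2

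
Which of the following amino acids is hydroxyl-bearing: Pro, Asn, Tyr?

Tyr

The –OH-bearing residues are Ser, Thr (aliphatic alcohols), and Tyr (phenol).
Of the listed options, only Tyr belongs to this group.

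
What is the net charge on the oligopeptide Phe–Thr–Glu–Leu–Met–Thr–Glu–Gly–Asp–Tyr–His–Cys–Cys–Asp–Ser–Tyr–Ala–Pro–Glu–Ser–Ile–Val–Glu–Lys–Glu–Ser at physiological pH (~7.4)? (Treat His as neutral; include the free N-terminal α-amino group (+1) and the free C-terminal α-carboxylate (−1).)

-6

At pH ~7.4 the Lys and Arg side chains are protonated (+1), the Asp and Glu side chains are deprotonated (−1), and with His taken as neutral all other side chains carry no charge.
Positive (K, R): Lys24 → +1.
Negative (D, E): Glu3, Glu7, Asp9, Asp14, Glu19, Glu23, Glu25 → −7.
The N-terminus (+1) and C-terminus (−1) cancel.
Net charge = (+1) + (−7) = −6.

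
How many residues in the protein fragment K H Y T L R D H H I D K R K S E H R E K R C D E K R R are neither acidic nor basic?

6

Acidic: D, E. Basic: K, R, H. All other residues are neither.
Matching residues: Y3, T4, L5, I10, S15, C22.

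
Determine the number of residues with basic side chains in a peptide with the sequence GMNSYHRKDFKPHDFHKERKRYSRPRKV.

13

K, R, and H are the three residues with basic side chains (ε-amine, guanidinium, and imidazole respectively).
Matching residues: H6, R7, K8, K11, H13, H16, K17, R19, K20, R21, R24, R26, K27.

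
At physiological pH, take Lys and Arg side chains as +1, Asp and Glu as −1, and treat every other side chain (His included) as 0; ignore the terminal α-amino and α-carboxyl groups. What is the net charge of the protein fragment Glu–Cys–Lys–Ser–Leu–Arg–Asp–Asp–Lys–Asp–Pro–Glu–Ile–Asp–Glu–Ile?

-4

Positive (K, R): Lys3, Arg6, Lys9 → +3.
Negative (D, E): Glu1, Asp7, Asp8, Asp10, Glu12, Asp14, Glu15 → −7.
Net charge = (+3) + (−7) = −4.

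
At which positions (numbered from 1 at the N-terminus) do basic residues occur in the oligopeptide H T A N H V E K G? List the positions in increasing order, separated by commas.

1, 5, 8

The basic amino acids are Lys (K), Arg (R), and His (H).
Matching residues: H1, H5, K8.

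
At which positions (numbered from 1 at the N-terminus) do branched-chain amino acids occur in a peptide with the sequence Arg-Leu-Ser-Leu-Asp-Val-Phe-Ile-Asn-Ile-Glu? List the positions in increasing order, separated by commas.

Valine (V), leucine (L), and isoleucine (I) are the branched-chain amino acids.
Matching residues: Leu2, Leu4, Val6, Ile8, Ile10.

2, 4, 6, 8, 10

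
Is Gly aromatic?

No

F, W, and Y each carry an aromatic ring on the side chain.
Glycine is not in this group.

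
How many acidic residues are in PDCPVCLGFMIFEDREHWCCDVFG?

5

Aspartate (D) and glutamate (E) have carboxylic-acid side chains and are the acidic amino acids.
Matching residues: D2, E13, D14, E16, D21.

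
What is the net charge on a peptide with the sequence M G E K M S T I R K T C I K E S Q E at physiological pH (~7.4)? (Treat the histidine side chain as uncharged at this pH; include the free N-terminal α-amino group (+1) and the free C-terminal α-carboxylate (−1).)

+1

The side chains ionized at physiological pH are Lys/Arg (+1) and Asp/Glu (−1); with His treated as neutral, nothing else contributes.
Positive (K, R): K4, R9, K10, K14 → +4.
Negative (D, E): E3, E15, E18 → −3.
The N-terminus (+1) and C-terminus (−1) cancel.
Net charge = (+4) + (−3) = +1.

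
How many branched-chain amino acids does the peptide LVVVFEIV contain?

V, L, and I make up the branched-chain aliphatic group.
Matching residues: L1, V2, V3, V4, I7, V8.

6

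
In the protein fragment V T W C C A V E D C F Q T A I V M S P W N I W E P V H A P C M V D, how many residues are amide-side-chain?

2

Asparagine (N) and glutamine (Q) have uncharged amide side chains.
Matching residues: Q12, N21.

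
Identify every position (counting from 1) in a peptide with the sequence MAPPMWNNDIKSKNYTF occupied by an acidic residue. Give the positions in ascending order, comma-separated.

9

Aspartate (D) and glutamate (E) have carboxylic-acid side chains and are the acidic amino acids.
Matching residues: D9.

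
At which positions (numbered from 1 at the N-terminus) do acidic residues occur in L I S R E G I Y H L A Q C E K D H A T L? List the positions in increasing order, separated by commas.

5, 14, 16

Aspartate (D) and glutamate (E) have carboxylic-acid side chains and are the acidic amino acids.
Matching residues: E5, E14, D16.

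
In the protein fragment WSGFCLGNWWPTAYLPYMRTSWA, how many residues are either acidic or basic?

1

Acidic: D, E. Basic: H, K, R.
Acidic residues here: none (0).
Basic residues here: R19 (1).
The two groups share no amino acid, so total = 0 + 1 = 1.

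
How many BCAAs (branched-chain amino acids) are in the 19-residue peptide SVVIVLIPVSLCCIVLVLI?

14

The BCAAs are Val, Leu, and Ile — aliphatic side chains with a branch point.
Matching residues: V2, V3, I4, V5, L6, I7, V9, L11, I14, V15, L16, V17, L18, I19.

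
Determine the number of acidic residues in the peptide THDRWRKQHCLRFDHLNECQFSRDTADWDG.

6

The acidic residues are Asp (D) and Glu (E), whose side chains end in a carboxylate group.
Matching residues: D3, D14, E18, D24, D27, D29.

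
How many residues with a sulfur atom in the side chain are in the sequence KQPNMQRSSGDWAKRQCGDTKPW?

2

The sulfur-bearing residues are cysteine (–SH) and methionine (–S–CH₃).
Matching residues: M5, C17.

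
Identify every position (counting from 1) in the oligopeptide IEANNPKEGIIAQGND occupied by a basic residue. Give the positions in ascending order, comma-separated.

The basic amino acids are Lys (K), Arg (R), and His (H).
Matching residues: K7.

7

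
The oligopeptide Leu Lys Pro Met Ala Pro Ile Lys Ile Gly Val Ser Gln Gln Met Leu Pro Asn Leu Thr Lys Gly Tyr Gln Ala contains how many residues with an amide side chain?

Asparagine (N) and glutamine (Q) have uncharged amide side chains.
Matching residues: Gln13, Gln14, Asn18, Gln24.

4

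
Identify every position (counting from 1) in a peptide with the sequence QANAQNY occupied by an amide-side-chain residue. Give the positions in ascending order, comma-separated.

1, 3, 5, 6

Asparagine (N) and glutamine (Q) have uncharged amide side chains.
Matching residues: Q1, N3, Q5, N6.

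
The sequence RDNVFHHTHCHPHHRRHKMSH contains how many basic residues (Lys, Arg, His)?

Matching residues: R1, H6, H7, H9, H11, H13, H14, R15, R16, H17, K18, H21.

12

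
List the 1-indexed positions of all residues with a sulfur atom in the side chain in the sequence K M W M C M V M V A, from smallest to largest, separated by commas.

The sulfur-bearing residues are cysteine (–SH) and methionine (–S–CH₃).
Matching residues: M2, M4, C5, M6, M8.

2, 4, 5, 6, 8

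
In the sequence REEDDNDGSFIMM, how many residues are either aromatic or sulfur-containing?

Aromatic: F, W, Y. Sulfur-containing: C, M.
Aromatic residues here: F10 (1).
Sulfur-containing residues here: M12, M13 (2).
The two groups share no amino acid, so total = 1 + 2 = 3.

3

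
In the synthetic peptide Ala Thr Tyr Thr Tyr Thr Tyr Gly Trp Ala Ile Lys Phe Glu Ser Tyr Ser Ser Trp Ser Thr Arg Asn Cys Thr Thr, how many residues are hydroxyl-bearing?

14

S, T, and Y are the three residues with a side-chain hydroxyl.
Matching residues: Thr2, Tyr3, Thr4, Tyr5, Thr6, Tyr7, Ser15, Tyr16, Ser17, Ser18, Ser20, Thr21, Thr25, Thr26.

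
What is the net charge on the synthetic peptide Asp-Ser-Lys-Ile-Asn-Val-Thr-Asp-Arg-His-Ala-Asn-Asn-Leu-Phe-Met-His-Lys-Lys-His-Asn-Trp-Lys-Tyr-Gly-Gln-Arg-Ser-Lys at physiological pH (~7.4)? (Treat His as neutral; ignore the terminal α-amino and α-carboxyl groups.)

Near pH 7.4, K and R contribute +1 each, D and E contribute −1 each, and every other side chain (His included, as stated) is uncharged.
Positive (K, R): Lys3, Arg9, Lys18, Lys19, Lys23, Arg27, Lys29 → +7.
Negative (D, E): Asp1, Asp8 → −2.
Net charge = (+7) + (−2) = +5.

+5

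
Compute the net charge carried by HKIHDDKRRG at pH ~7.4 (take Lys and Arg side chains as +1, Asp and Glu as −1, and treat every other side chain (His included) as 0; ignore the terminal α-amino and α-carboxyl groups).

Positive (K, R): K2, K7, R8, R9 → +4.
Negative (D, E): D5, D6 → −2.
Net charge = (+4) + (−2) = +2.

+2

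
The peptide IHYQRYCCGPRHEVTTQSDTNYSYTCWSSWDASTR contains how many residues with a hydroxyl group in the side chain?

Serine (S), threonine (T), and tyrosine (Y) each carry a hydroxyl group on the side chain.
Matching residues: Y3, Y6, T15, T16, S18, T20, Y22, S23, Y24, T25, S28, S29, S33, T34.

14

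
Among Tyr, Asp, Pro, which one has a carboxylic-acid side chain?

Asp

Only D (aspartate) and E (glutamate) carry a side-chain carboxylic acid.
Of the listed options, only Asp belongs to this group.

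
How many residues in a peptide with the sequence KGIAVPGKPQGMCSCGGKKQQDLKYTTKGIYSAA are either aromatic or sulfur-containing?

Aromatic: F, W, Y. Sulfur-containing: C, M.
Aromatic residues here: Y25, Y31 (2).
Sulfur-containing residues here: M12, C13, C15 (3).
The two groups share no amino acid, so total = 2 + 3 = 5.

5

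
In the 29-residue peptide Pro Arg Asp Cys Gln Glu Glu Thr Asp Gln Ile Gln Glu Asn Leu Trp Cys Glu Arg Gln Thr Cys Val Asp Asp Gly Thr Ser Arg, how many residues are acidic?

The acidic residues are Asp (D) and Glu (E), whose side chains end in a carboxylate group.
Matching residues: Asp3, Glu6, Glu7, Asp9, Glu13, Glu18, Asp24, Asp25.

8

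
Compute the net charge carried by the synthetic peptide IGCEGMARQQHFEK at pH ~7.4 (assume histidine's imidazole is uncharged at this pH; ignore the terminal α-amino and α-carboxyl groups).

0

At pH ~7.4 the Lys and Arg side chains are protonated (+1), the Asp and Glu side chains are deprotonated (−1), and with His taken as neutral all other side chains carry no charge.
Positive (K, R): R8, K14 → +2.
Negative (D, E): E4, E13 → −2.
Net charge = (+2) + (−2) = 0.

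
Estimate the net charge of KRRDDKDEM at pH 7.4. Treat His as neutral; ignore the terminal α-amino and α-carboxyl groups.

The side chains ionized at physiological pH are Lys/Arg (+1) and Asp/Glu (−1); with His treated as neutral, nothing else contributes.
Positive (K, R): K1, R2, R3, K6 → +4.
Negative (D, E): D4, D5, D7, E8 → −4.
Net charge = (+4) + (−4) = 0.

0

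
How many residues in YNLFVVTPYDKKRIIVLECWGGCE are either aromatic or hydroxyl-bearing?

5

Aromatic: F, W, Y. Hydroxyl-bearing: S, T, Y.
Aromatic residues here: Y1, F4, Y9, W20 (4).
Hydroxyl-bearing residues here: Y1, T7, Y9 (3).
Y is in both groups, so the 2 Y residues must not be double-counted.
Total = 4 + 3 − 2 = 5.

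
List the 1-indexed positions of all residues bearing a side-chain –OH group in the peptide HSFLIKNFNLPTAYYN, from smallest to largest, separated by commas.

Serine (S), threonine (T), and tyrosine (Y) each carry a hydroxyl group on the side chain.
Matching residues: S2, T12, Y14, Y15.

2, 12, 14, 15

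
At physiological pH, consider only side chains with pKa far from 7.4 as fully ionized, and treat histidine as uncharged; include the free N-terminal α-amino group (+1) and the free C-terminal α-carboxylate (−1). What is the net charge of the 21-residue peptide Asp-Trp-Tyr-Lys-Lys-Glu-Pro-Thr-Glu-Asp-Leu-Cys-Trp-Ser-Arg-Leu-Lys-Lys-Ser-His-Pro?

The side chains ionized at physiological pH are Lys/Arg (+1) and Asp/Glu (−1); with His treated as neutral, nothing else contributes.
Positive (K, R): Lys4, Lys5, Arg15, Lys17, Lys18 → +5.
Negative (D, E): Asp1, Glu6, Glu9, Asp10 → −4.
The N-terminus (+1) and C-terminus (−1) cancel.
Net charge = (+5) + (−4) = +1.

+1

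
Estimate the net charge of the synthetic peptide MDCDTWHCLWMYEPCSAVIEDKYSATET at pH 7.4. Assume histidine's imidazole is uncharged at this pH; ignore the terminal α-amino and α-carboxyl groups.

At pH ~7.4 the Lys and Arg side chains are protonated (+1), the Asp and Glu side chains are deprotonated (−1), and with His taken as neutral all other side chains carry no charge.
Positive (K, R): K22 → +1.
Negative (D, E): D2, D4, E13, E20, D21, E27 → −6.
Net charge = (+1) + (−6) = −5.

-5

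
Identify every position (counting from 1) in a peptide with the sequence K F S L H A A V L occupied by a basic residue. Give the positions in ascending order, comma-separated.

Matching residues: K1, H5.

1, 5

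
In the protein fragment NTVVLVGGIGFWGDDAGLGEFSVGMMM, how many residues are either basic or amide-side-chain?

1

Basic: H, K, R. Amide-side-chain: N, Q.
Basic residues here: none (0).
Amide-side-chain residues here: N1 (1).
The two groups share no amino acid, so total = 0 + 1 = 1.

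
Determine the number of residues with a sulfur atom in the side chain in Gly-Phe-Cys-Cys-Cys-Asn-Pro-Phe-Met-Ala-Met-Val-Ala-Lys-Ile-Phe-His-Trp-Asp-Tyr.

5

The sulfur-bearing residues are cysteine (–SH) and methionine (–S–CH₃).
Matching residues: Cys3, Cys4, Cys5, Met9, Met11.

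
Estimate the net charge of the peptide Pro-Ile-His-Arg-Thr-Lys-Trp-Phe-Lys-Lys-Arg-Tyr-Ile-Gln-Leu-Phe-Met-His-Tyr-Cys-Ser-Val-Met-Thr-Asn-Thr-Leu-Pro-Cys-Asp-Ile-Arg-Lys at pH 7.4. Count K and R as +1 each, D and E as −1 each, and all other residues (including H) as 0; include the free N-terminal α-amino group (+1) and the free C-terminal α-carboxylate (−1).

+6

Positive (K, R): Arg4, Lys6, Lys9, Lys10, Arg11, Arg32, Lys33 → +7.
Negative (D, E): Asp30 → −1.
The N-terminus (+1) and C-terminus (−1) cancel.
Net charge = (+7) + (−1) = +6.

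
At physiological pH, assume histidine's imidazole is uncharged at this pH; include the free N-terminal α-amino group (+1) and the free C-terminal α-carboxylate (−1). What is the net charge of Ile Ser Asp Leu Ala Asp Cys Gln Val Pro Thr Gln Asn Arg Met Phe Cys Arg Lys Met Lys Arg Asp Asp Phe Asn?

The side chains ionized at physiological pH are Lys/Arg (+1) and Asp/Glu (−1); with His treated as neutral, nothing else contributes.
Positive (K, R): Arg14, Arg18, Lys19, Lys21, Arg22 → +5.
Negative (D, E): Asp3, Asp6, Asp23, Asp24 → −4.
The N-terminus (+1) and C-terminus (−1) cancel.
Net charge = (+5) + (−4) = +1.

+1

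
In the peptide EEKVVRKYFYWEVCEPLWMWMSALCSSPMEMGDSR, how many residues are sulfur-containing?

Cysteine (C, thiol) and methionine (M, thioether) are the two sulfur-containing amino acids.
Matching residues: C14, M19, M21, C25, M29, M31.

6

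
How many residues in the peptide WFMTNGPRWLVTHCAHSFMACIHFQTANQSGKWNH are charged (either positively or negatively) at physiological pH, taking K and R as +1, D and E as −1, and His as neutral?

2

Charged side chains at pH ~7.4: K, R (positive); D, E (negative).
Matching residues: R8, K32.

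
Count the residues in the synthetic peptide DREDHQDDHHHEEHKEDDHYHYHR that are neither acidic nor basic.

Acidic: D, E. Basic: K, R, H. All other residues are neither.
Matching residues: Q6, Y20, Y22.

3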